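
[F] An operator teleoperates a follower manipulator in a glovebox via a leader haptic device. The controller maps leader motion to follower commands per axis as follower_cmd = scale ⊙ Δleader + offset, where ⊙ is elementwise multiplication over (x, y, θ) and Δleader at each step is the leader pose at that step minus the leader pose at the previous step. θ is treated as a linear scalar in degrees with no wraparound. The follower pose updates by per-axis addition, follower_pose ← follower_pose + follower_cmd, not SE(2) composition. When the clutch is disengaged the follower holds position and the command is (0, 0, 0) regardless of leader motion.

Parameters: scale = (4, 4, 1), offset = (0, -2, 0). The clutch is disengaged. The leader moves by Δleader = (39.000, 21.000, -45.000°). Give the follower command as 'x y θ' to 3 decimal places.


clutch disengaged → follower holds; cmd = (0, 0, 0)

0.000 0.000 0.000


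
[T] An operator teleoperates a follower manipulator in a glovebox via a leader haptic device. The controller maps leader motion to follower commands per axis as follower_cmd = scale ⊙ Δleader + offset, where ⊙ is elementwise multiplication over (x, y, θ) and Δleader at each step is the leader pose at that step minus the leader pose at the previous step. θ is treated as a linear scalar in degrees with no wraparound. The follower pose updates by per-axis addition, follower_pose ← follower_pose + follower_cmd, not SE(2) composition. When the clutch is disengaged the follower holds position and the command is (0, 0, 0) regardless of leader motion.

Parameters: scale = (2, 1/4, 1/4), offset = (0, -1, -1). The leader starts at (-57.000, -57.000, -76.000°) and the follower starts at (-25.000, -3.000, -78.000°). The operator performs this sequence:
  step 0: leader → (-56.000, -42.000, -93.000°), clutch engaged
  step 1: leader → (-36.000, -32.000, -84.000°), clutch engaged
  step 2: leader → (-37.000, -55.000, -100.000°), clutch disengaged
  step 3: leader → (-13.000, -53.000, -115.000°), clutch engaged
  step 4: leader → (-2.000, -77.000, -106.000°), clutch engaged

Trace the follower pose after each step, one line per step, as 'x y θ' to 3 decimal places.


step 0: Δleader=(1.000, 15.000, -17.000°), engaged; cmd=(2.000, 2.750, -5.250°) → follower=(-23.000, -0.250, -83.250°)
step 1: Δleader=(20.000, 10.000, 9.000°), engaged; cmd=(40.000, 1.500, 1.250°) → follower=(17.000, 1.250, -82.000°)
step 2: Δleader=(-1.000, -23.000, -16.000°), disengaged; cmd=(0,0,0) → follower holds at (17.000, 1.250, -82.000°)
step 3: Δleader=(24.000, 2.000, -15.000°), engaged; cmd=(48.000, -0.500, -4.750°) → follower=(65.000, 0.750, -86.750°)
step 4: Δleader=(11.000, -24.000, 9.000°), engaged; cmd=(22.000, -7.000, 1.250°) → follower=(87.000, -6.250, -85.500°)

-23.000 -0.250 -83.250
17.000 1.250 -82.000
17.000 1.250 -82.000
65.000 0.750 -86.750
87.000 -6.250 -85.500


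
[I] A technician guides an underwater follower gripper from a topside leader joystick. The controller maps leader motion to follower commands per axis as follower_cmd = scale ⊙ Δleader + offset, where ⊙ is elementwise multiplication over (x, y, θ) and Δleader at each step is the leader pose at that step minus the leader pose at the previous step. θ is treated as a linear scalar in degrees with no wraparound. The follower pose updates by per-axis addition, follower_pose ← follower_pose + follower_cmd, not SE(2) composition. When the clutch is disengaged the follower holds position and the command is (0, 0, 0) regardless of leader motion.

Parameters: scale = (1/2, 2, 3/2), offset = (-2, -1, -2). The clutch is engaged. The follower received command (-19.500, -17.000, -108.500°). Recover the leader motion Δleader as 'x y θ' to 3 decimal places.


axis x: (-19.500 − -2) / (1/2) = -35.000
axis y: (-17.000 − -1) / (2) = -8.000
axis θ: (-108.500 − -2) / (3/2) = -71.000

-35.000 -8.000 -71.000


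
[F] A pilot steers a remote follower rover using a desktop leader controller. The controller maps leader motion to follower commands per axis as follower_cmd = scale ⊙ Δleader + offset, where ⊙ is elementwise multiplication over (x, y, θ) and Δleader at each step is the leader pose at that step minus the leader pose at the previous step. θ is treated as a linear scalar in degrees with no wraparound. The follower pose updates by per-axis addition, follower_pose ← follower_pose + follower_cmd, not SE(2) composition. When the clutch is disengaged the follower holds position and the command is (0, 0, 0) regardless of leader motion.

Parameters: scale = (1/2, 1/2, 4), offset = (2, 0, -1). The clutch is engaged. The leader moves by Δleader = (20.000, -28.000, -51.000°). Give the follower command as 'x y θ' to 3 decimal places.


12.000 -14.000 -205.000

axis x: 1/2·20.000 + 2 = 12.000
axis y: 1/2·-28.000 + 0 = -14.000
axis θ: 4·-51.000 + -1 = -205.000


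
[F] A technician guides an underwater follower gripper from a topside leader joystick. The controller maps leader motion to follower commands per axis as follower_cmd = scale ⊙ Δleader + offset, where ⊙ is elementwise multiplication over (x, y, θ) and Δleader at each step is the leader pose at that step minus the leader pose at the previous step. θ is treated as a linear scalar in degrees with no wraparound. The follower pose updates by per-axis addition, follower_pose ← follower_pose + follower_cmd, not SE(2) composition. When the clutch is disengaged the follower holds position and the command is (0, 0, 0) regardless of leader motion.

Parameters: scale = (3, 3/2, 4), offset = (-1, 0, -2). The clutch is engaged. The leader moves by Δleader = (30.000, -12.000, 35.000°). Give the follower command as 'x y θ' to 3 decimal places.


axis x: 3·30.000 + -1 = 89.000
axis y: 3/2·-12.000 + 0 = -18.000
axis θ: 4·35.000 + -2 = 138.000

89.000 -18.000 138.000


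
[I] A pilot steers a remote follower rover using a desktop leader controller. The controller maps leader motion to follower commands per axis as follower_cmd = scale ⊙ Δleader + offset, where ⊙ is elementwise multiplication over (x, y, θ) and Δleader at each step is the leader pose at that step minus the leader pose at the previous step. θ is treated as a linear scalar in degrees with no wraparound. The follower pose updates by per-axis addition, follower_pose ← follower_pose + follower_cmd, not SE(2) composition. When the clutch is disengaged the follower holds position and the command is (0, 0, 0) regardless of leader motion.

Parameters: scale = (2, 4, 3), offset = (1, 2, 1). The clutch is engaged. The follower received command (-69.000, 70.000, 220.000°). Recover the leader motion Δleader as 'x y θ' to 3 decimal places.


axis x: (-69.000 − 1) / (2) = -35.000
axis y: (70.000 − 2) / (4) = 17.000
axis θ: (220.000 − 1) / (3) = 73.000

-35.000 17.000 73.000


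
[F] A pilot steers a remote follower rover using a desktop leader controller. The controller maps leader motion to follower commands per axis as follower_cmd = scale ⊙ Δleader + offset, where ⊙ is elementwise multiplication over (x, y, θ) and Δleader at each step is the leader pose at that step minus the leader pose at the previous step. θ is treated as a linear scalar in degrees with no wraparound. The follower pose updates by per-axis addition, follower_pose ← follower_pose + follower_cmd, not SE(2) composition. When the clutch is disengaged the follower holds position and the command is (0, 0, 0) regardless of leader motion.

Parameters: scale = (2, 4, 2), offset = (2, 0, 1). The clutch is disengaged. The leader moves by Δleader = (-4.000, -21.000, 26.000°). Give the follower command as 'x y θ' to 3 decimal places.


0.000 0.000 0.000

clutch disengaged → follower holds; cmd = (0, 0, 0)


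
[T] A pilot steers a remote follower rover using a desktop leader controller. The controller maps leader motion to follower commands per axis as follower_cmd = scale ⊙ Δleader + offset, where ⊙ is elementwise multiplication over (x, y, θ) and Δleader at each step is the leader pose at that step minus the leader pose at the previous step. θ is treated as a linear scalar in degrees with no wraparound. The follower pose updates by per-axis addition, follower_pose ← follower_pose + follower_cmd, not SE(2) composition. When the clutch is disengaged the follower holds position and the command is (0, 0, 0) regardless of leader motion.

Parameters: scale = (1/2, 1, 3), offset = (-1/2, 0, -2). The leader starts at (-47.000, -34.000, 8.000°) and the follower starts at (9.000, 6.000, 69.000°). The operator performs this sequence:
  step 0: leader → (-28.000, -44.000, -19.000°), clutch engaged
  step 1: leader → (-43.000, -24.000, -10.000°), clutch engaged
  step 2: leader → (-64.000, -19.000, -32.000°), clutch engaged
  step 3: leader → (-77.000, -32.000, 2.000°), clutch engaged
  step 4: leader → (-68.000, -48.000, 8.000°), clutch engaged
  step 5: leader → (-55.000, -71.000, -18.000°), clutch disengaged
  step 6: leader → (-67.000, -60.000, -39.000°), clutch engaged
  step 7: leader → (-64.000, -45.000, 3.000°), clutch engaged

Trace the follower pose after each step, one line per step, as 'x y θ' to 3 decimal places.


step 0: Δleader=(19.000, -10.000, -27.000°), engaged; cmd=(9.000, -10.000, -83.000°) → follower=(18.000, -4.000, -14.000°)
step 1: Δleader=(-15.000, 20.000, 9.000°), engaged; cmd=(-8.000, 20.000, 25.000°) → follower=(10.000, 16.000, 11.000°)
step 2: Δleader=(-21.000, 5.000, -22.000°), engaged; cmd=(-11.000, 5.000, -68.000°) → follower=(-1.000, 21.000, -57.000°)
step 3: Δleader=(-13.000, -13.000, 34.000°), engaged; cmd=(-7.000, -13.000, 100.000°) → follower=(-8.000, 8.000, 43.000°)
step 4: Δleader=(9.000, -16.000, 6.000°), engaged; cmd=(4.000, -16.000, 16.000°) → follower=(-4.000, -8.000, 59.000°)
step 5: Δleader=(13.000, -23.000, -26.000°), disengaged; cmd=(0,0,0) → follower holds at (-4.000, -8.000, 59.000°)
step 6: Δleader=(-12.000, 11.000, -21.000°), engaged; cmd=(-6.500, 11.000, -65.000°) → follower=(-10.500, 3.000, -6.000°)
step 7: Δleader=(3.000, 15.000, 42.000°), engaged; cmd=(1.000, 15.000, 124.000°) → follower=(-9.500, 18.000, 118.000°)

18.000 -4.000 -14.000
10.000 16.000 11.000
-1.000 21.000 -57.000
-8.000 8.000 43.000
-4.000 -8.000 59.000
-4.000 -8.000 59.000
-10.500 3.000 -6.000
-9.500 18.000 118.000


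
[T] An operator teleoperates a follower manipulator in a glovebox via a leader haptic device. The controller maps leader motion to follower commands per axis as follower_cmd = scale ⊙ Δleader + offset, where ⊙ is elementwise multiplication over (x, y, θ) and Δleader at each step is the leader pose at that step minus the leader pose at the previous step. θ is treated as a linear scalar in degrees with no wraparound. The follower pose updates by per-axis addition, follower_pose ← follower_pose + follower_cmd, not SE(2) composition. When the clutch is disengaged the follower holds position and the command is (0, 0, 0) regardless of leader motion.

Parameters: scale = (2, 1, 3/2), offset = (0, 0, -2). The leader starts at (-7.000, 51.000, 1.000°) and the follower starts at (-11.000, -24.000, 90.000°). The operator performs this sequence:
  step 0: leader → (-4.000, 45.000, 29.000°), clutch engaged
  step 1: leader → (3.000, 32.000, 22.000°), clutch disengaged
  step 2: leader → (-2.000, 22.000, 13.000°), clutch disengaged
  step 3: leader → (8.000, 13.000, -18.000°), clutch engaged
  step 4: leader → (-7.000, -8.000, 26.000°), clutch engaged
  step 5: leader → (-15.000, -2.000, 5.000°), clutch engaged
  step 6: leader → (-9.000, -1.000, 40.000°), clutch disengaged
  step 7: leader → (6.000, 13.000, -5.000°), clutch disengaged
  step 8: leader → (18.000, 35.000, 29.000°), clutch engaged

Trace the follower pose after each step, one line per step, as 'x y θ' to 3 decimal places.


step 0: Δleader=(3.000, -6.000, 28.000°), engaged; cmd=(6.000, -6.000, 40.000°) → follower=(-5.000, -30.000, 130.000°)
step 1: Δleader=(7.000, -13.000, -7.000°), disengaged; cmd=(0,0,0) → follower holds at (-5.000, -30.000, 130.000°)
step 2: Δleader=(-5.000, -10.000, -9.000°), disengaged; cmd=(0,0,0) → follower holds at (-5.000, -30.000, 130.000°)
step 3: Δleader=(10.000, -9.000, -31.000°), engaged; cmd=(20.000, -9.000, -48.500°) → follower=(15.000, -39.000, 81.500°)
step 4: Δleader=(-15.000, -21.000, 44.000°), engaged; cmd=(-30.000, -21.000, 64.000°) → follower=(-15.000, -60.000, 145.500°)
step 5: Δleader=(-8.000, 6.000, -21.000°), engaged; cmd=(-16.000, 6.000, -33.500°) → follower=(-31.000, -54.000, 112.000°)
step 6: Δleader=(6.000, 1.000, 35.000°), disengaged; cmd=(0,0,0) → follower holds at (-31.000, -54.000, 112.000°)
step 7: Δleader=(15.000, 14.000, -45.000°), disengaged; cmd=(0,0,0) → follower holds at (-31.000, -54.000, 112.000°)
step 8: Δleader=(12.000, 22.000, 34.000°), engaged; cmd=(24.000, 22.000, 49.000°) → follower=(-7.000, -32.000, 161.000°)

-5.000 -30.000 130.000
-5.000 -30.000 130.000
-5.000 -30.000 130.000
15.000 -39.000 81.500
-15.000 -60.000 145.500
-31.000 -54.000 112.000
-31.000 -54.000 112.000
-31.000 -54.000 112.000
-7.000 -32.000 161.000


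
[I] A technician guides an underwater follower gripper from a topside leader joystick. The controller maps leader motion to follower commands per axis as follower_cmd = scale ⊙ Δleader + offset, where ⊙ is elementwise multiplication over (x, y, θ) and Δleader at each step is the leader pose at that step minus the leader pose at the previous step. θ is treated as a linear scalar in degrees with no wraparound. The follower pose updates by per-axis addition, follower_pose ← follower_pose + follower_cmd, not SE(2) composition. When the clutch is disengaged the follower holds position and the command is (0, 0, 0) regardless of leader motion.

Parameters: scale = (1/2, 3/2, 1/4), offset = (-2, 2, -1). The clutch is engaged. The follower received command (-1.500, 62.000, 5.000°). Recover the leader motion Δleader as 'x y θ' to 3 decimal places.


1.000 40.000 24.000

axis x: (-1.500 − -2) / (1/2) = 1.000
axis y: (62.000 − 2) / (3/2) = 40.000
axis θ: (5.000 − -1) / (1/4) = 24.000


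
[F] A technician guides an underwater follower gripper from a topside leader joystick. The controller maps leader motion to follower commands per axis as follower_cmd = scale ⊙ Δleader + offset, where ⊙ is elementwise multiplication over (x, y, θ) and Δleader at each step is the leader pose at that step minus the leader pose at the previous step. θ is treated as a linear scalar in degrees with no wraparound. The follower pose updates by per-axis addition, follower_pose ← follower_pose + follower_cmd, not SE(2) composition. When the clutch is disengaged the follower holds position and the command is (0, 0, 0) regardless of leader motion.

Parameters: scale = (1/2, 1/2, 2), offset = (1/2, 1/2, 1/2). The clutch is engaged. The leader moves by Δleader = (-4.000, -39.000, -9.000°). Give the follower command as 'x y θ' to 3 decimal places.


-1.500 -19.000 -17.500

axis x: 1/2·-4.000 + 1/2 = -1.500
axis y: 1/2·-39.000 + 1/2 = -19.000
axis θ: 2·-9.000 + 1/2 = -17.500


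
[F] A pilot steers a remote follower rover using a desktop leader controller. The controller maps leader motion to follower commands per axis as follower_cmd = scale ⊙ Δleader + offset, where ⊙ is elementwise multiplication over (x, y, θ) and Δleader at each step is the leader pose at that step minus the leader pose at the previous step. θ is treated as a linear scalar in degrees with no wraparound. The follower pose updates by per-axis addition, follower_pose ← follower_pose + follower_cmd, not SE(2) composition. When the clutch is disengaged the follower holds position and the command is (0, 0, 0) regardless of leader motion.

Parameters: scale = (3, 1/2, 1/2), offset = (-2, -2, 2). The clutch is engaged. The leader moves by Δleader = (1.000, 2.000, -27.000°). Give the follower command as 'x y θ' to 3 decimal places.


1.000 -1.000 -11.500

axis x: 3·1.000 + -2 = 1.000
axis y: 1/2·2.000 + -2 = -1.000
axis θ: 1/2·-27.000 + 2 = -11.500


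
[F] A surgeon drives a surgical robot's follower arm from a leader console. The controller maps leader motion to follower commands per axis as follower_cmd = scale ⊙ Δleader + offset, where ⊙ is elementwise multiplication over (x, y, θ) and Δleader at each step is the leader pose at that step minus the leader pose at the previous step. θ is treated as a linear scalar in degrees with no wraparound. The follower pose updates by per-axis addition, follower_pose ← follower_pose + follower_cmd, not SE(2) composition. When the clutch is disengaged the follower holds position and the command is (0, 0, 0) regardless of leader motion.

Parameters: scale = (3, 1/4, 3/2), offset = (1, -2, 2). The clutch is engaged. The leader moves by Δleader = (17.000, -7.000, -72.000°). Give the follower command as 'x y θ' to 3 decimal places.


axis x: 3·17.000 + 1 = 52.000
axis y: 1/4·-7.000 + -2 = -3.750
axis θ: 3/2·-72.000 + 2 = -106.000

52.000 -3.750 -106.000


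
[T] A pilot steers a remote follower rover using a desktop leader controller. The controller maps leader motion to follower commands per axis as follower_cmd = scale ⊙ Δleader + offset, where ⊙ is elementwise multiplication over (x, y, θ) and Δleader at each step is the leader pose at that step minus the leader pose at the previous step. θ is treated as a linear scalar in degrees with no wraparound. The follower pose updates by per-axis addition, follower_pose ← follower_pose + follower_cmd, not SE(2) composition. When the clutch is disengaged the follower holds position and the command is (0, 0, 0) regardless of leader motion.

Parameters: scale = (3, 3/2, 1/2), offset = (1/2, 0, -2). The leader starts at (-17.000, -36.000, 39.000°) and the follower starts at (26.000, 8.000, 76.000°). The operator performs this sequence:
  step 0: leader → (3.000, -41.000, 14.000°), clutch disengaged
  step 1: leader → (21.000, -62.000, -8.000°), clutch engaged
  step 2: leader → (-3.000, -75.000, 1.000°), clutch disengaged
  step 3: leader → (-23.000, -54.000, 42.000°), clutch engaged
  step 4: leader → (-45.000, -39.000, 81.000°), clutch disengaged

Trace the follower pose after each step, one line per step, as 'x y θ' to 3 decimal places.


step 0: Δleader=(20.000, -5.000, -25.000°), disengaged; cmd=(0,0,0) → follower holds at (26.000, 8.000, 76.000°)
step 1: Δleader=(18.000, -21.000, -22.000°), engaged; cmd=(54.500, -31.500, -13.000°) → follower=(80.500, -23.500, 63.000°)
step 2: Δleader=(-24.000, -13.000, 9.000°), disengaged; cmd=(0,0,0) → follower holds at (80.500, -23.500, 63.000°)
step 3: Δleader=(-20.000, 21.000, 41.000°), engaged; cmd=(-59.500, 31.500, 18.500°) → follower=(21.000, 8.000, 81.500°)
step 4: Δleader=(-22.000, 15.000, 39.000°), disengaged; cmd=(0,0,0) → follower holds at (21.000, 8.000, 81.500°)

26.000 8.000 76.000
80.500 -23.500 63.000
80.500 -23.500 63.000
21.000 8.000 81.500
21.000 8.000 81.500


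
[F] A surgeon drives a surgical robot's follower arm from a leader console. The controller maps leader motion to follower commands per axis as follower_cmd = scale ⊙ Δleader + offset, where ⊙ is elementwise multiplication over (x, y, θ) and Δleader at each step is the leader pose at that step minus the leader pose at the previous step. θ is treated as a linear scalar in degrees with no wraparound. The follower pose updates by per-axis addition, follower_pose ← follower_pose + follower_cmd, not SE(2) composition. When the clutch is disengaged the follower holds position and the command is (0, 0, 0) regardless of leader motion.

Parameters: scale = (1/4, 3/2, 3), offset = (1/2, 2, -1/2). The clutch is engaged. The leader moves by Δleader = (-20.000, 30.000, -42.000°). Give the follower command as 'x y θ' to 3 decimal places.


axis x: 1/4·-20.000 + 1/2 = -4.500
axis y: 3/2·30.000 + 2 = 47.000
axis θ: 3·-42.000 + -1/2 = -126.500

-4.500 47.000 -126.500


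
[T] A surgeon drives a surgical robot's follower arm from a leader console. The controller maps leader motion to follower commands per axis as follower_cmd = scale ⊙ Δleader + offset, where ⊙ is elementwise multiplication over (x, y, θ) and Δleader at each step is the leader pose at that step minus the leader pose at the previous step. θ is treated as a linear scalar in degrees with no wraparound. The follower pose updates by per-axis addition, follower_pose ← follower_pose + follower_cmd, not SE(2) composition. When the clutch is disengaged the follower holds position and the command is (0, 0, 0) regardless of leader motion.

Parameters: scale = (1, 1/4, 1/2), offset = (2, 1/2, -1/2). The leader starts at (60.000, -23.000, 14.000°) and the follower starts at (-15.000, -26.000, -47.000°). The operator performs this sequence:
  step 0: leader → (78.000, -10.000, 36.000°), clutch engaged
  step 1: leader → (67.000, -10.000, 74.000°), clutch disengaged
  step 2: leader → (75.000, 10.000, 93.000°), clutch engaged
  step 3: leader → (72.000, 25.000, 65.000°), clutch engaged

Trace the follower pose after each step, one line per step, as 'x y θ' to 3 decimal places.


step 0: Δleader=(18.000, 13.000, 22.000°), engaged; cmd=(20.000, 3.750, 10.500°) → follower=(5.000, -22.250, -36.500°)
step 1: Δleader=(-11.000, 0.000, 38.000°), disengaged; cmd=(0,0,0) → follower holds at (5.000, -22.250, -36.500°)
step 2: Δleader=(8.000, 20.000, 19.000°), engaged; cmd=(10.000, 5.500, 9.000°) → follower=(15.000, -16.750, -27.500°)
step 3: Δleader=(-3.000, 15.000, -28.000°), engaged; cmd=(-1.000, 4.250, -14.500°) → follower=(14.000, -12.500, -42.000°)

5.000 -22.250 -36.500
5.000 -22.250 -36.500
15.000 -16.750 -27.500
14.000 -12.500 -42.000


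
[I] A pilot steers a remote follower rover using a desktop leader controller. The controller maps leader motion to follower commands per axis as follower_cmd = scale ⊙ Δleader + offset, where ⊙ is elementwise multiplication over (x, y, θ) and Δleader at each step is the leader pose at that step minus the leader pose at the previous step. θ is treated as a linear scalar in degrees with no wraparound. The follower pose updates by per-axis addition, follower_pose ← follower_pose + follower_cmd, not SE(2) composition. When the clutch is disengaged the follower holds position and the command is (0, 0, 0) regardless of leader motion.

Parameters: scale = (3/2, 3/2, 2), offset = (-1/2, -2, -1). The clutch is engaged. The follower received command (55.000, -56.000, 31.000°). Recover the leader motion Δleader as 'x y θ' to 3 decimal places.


37.000 -36.000 16.000

axis x: (55.000 − -1/2) / (3/2) = 37.000
axis y: (-56.000 − -2) / (3/2) = -36.000
axis θ: (31.000 − -1) / (2) = 16.000


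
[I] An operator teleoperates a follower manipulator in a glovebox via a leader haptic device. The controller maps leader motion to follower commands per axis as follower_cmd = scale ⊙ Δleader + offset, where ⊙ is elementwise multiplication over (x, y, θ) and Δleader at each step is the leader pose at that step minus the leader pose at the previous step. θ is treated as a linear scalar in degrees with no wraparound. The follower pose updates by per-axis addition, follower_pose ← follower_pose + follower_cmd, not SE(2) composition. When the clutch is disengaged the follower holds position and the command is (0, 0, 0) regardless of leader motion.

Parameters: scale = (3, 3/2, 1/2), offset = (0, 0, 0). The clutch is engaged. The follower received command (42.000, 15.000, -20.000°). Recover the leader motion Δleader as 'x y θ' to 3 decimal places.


14.000 10.000 -40.000

axis x: (42.000 − 0) / (3) = 14.000
axis y: (15.000 − 0) / (3/2) = 10.000
axis θ: (-20.000 − 0) / (1/2) = -40.000


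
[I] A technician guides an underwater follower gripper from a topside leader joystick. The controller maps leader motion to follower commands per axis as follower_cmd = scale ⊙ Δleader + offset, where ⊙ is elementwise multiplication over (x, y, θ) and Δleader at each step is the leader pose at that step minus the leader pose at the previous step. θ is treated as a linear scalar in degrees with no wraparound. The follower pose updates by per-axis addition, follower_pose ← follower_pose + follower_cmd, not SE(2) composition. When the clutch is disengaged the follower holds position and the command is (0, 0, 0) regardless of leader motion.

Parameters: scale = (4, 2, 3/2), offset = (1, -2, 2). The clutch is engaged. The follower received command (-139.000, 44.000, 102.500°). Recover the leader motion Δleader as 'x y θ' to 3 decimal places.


-35.000 23.000 67.000

axis x: (-139.000 − 1) / (4) = -35.000
axis y: (44.000 − -2) / (2) = 23.000
axis θ: (102.500 − 2) / (3/2) = 67.000


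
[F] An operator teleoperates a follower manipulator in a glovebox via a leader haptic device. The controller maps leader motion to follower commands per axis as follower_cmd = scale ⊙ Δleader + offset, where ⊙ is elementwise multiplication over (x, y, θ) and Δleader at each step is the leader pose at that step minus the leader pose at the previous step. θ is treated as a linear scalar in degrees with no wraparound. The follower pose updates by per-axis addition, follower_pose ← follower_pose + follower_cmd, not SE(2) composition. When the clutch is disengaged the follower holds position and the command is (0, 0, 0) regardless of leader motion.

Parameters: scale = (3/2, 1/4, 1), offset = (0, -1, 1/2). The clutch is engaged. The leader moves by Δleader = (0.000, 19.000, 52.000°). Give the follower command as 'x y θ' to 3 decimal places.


axis x: 3/2·0.000 + 0 = 0.000
axis y: 1/4·19.000 + -1 = 3.750
axis θ: 1·52.000 + 1/2 = 52.500

0.000 3.750 52.500


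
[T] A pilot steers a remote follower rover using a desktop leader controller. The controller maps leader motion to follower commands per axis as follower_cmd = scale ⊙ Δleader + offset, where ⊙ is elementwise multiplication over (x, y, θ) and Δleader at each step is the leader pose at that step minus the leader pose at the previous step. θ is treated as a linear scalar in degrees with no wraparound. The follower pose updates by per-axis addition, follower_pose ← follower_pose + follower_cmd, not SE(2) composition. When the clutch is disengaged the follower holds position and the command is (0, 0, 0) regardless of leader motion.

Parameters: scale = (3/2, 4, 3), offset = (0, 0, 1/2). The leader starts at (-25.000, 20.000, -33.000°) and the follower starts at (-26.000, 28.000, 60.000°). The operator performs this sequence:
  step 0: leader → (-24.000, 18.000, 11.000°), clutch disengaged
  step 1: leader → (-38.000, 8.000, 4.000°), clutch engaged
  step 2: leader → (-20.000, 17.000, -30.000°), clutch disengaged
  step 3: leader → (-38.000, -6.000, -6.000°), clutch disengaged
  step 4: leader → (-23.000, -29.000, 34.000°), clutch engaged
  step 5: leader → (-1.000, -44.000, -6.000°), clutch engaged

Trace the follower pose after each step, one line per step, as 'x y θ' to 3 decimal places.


step 0: Δleader=(1.000, -2.000, 44.000°), disengaged; cmd=(0,0,0) → follower holds at (-26.000, 28.000, 60.000°)
step 1: Δleader=(-14.000, -10.000, -7.000°), engaged; cmd=(-21.000, -40.000, -20.500°) → follower=(-47.000, -12.000, 39.500°)
step 2: Δleader=(18.000, 9.000, -34.000°), disengaged; cmd=(0,0,0) → follower holds at (-47.000, -12.000, 39.500°)
step 3: Δleader=(-18.000, -23.000, 24.000°), disengaged; cmd=(0,0,0) → follower holds at (-47.000, -12.000, 39.500°)
step 4: Δleader=(15.000, -23.000, 40.000°), engaged; cmd=(22.500, -92.000, 120.500°) → follower=(-24.500, -104.000, 160.000°)
step 5: Δleader=(22.000, -15.000, -40.000°), engaged; cmd=(33.000, -60.000, -119.500°) → follower=(8.500, -164.000, 40.500°)

-26.000 28.000 60.000
-47.000 -12.000 39.500
-47.000 -12.000 39.500
-47.000 -12.000 39.500
-24.500 -104.000 160.000
8.500 -164.000 40.500


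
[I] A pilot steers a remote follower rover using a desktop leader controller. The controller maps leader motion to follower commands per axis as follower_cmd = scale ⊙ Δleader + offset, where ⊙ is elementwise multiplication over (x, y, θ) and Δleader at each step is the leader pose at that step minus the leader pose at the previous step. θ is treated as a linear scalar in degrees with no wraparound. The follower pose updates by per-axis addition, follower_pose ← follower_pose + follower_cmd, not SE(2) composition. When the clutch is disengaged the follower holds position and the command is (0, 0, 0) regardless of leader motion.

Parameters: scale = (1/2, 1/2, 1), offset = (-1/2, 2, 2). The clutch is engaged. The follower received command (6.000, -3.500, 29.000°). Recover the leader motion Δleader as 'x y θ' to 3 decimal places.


axis x: (6.000 − -1/2) / (1/2) = 13.000
axis y: (-3.500 − 2) / (1/2) = -11.000
axis θ: (29.000 − 2) / (1) = 27.000

13.000 -11.000 27.000


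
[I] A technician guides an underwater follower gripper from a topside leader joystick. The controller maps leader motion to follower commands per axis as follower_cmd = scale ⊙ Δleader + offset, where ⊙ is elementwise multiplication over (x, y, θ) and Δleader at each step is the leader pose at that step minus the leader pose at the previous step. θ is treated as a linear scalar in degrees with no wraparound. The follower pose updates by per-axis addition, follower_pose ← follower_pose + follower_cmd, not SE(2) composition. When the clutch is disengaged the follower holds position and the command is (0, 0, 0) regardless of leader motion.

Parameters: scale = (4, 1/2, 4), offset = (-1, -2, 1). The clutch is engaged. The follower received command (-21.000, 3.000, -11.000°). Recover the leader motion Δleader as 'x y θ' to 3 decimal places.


-5.000 10.000 -3.000

axis x: (-21.000 − -1) / (4) = -5.000
axis y: (3.000 − -2) / (1/2) = 10.000
axis θ: (-11.000 − 1) / (4) = -3.000


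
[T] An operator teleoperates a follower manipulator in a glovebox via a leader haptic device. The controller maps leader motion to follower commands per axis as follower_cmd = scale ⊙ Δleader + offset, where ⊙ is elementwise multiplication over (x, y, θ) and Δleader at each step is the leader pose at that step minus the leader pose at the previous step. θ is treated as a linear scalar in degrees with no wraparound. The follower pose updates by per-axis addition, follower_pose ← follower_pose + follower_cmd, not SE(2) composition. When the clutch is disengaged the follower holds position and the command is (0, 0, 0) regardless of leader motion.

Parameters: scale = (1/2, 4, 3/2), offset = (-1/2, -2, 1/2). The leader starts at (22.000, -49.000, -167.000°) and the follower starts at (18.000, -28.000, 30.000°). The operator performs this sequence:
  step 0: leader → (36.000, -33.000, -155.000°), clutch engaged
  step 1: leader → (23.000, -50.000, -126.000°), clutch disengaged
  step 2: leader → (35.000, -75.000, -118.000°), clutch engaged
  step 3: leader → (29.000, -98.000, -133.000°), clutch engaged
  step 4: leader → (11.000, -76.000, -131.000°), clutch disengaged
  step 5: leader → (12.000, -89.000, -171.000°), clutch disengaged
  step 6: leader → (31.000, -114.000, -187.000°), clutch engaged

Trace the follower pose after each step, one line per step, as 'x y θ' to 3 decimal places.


step 0: Δleader=(14.000, 16.000, 12.000°), engaged; cmd=(6.500, 62.000, 18.500°) → follower=(24.500, 34.000, 48.500°)
step 1: Δleader=(-13.000, -17.000, 29.000°), disengaged; cmd=(0,0,0) → follower holds at (24.500, 34.000, 48.500°)
step 2: Δleader=(12.000, -25.000, 8.000°), engaged; cmd=(5.500, -102.000, 12.500°) → follower=(30.000, -68.000, 61.000°)
step 3: Δleader=(-6.000, -23.000, -15.000°), engaged; cmd=(-3.500, -94.000, -22.000°) → follower=(26.500, -162.000, 39.000°)
step 4: Δleader=(-18.000, 22.000, 2.000°), disengaged; cmd=(0,0,0) → follower holds at (26.500, -162.000, 39.000°)
step 5: Δleader=(1.000, -13.000, -40.000°), disengaged; cmd=(0,0,0) → follower holds at (26.500, -162.000, 39.000°)
step 6: Δleader=(19.000, -25.000, -16.000°), engaged; cmd=(9.000, -102.000, -23.500°) → follower=(35.500, -264.000, 15.500°)

24.500 34.000 48.500
24.500 34.000 48.500
30.000 -68.000 61.000
26.500 -162.000 39.000
26.500 -162.000 39.000
26.500 -162.000 39.000
35.500 -264.000 15.500


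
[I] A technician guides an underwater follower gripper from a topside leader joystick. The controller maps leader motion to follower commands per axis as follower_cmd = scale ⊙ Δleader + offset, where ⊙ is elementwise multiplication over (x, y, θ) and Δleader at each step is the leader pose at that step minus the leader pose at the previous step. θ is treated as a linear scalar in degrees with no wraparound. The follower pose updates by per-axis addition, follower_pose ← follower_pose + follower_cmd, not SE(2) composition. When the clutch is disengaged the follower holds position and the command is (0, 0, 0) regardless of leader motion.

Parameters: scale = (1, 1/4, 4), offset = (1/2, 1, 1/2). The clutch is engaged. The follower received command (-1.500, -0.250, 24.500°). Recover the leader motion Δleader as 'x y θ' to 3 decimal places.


axis x: (-1.500 − 1/2) / (1) = -2.000
axis y: (-0.250 − 1) / (1/4) = -5.000
axis θ: (24.500 − 1/2) / (4) = 6.000

-2.000 -5.000 6.000


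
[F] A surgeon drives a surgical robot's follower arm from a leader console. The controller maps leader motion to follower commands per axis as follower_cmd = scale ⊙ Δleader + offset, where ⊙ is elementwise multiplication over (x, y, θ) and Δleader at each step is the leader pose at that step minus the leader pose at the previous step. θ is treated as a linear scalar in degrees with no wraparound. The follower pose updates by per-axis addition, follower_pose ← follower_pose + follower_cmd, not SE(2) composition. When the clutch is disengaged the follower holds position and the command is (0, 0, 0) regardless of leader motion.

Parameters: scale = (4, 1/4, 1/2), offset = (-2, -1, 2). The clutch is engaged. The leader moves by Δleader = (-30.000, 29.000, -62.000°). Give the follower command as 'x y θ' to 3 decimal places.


-122.000 6.250 -29.000

axis x: 4·-30.000 + -2 = -122.000
axis y: 1/4·29.000 + -1 = 6.250
axis θ: 1/2·-62.000 + 2 = -29.000


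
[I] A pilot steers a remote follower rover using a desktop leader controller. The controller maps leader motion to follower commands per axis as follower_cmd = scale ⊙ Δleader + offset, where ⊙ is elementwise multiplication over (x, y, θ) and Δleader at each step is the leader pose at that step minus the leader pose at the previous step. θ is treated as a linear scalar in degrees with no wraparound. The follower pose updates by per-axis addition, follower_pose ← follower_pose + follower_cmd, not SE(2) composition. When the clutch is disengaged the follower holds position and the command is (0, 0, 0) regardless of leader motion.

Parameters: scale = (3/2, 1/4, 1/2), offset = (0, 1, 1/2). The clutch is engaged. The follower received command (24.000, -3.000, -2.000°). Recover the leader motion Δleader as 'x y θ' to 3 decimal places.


16.000 -16.000 -5.000

axis x: (24.000 − 0) / (3/2) = 16.000
axis y: (-3.000 − 1) / (1/4) = -16.000
axis θ: (-2.000 − 1/2) / (1/2) = -5.000


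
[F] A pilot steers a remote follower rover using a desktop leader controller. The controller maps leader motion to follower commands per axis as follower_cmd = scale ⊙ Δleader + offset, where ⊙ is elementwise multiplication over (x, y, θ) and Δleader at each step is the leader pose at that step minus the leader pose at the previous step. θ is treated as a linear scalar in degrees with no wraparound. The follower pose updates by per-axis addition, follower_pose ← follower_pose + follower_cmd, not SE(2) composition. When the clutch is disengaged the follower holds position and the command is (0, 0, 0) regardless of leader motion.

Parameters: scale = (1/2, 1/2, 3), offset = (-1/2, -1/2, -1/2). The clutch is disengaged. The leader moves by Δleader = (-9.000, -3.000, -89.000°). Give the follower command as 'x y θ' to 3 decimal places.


clutch disengaged → follower holds; cmd = (0, 0, 0)

0.000 0.000 0.000


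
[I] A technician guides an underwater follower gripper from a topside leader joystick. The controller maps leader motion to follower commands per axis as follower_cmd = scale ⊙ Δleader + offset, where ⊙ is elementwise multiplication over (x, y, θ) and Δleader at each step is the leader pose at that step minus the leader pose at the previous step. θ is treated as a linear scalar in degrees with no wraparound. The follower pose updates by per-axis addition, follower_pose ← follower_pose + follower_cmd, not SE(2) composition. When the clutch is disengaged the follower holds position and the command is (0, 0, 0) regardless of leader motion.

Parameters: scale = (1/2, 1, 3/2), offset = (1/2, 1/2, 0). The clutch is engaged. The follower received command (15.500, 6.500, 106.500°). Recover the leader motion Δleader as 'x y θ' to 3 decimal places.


30.000 6.000 71.000

axis x: (15.500 − 1/2) / (1/2) = 30.000
axis y: (6.500 − 1/2) / (1) = 6.000
axis θ: (106.500 − 0) / (3/2) = 71.000


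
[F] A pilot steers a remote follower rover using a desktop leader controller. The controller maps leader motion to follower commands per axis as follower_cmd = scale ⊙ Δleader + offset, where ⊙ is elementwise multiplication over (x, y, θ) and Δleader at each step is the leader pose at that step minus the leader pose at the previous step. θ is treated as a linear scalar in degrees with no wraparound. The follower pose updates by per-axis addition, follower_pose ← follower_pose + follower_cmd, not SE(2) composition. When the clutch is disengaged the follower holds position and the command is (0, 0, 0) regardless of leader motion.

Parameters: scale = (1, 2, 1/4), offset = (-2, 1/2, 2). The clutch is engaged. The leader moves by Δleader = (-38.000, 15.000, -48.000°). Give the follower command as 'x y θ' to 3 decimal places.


axis x: 1·-38.000 + -2 = -40.000
axis y: 2·15.000 + 1/2 = 30.500
axis θ: 1/4·-48.000 + 2 = -10.000

-40.000 30.500 -10.000


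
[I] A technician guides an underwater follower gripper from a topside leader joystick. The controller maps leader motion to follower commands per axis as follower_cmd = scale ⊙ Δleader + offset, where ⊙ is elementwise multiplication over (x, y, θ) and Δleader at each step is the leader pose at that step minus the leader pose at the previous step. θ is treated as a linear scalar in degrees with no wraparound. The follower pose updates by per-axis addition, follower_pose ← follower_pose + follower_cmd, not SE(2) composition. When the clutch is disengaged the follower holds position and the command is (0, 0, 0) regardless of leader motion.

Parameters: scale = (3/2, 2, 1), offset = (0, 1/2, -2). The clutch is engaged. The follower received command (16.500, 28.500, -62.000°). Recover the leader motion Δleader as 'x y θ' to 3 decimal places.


axis x: (16.500 − 0) / (3/2) = 11.000
axis y: (28.500 − 1/2) / (2) = 14.000
axis θ: (-62.000 − -2) / (1) = -60.000

11.000 14.000 -60.000


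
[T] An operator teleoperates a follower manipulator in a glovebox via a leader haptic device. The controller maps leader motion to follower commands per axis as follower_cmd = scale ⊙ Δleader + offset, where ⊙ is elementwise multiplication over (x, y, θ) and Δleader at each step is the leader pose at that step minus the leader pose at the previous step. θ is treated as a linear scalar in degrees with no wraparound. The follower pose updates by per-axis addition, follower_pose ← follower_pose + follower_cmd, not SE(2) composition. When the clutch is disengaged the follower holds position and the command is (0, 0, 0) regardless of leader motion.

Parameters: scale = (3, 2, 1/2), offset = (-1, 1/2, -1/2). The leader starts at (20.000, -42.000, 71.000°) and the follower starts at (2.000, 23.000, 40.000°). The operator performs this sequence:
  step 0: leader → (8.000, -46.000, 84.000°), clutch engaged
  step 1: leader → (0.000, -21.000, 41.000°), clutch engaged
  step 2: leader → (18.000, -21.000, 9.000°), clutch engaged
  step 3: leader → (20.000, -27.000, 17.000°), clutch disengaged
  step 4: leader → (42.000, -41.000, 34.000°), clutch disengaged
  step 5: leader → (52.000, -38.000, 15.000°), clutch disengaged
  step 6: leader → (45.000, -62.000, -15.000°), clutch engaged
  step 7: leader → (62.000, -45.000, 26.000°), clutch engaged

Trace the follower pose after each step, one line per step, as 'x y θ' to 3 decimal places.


-35.000 15.500 46.000
-60.000 66.000 24.000
-7.000 66.500 7.500
-7.000 66.500 7.500
-7.000 66.500 7.500
-7.000 66.500 7.500
-29.000 19.000 -8.000
21.000 53.500 12.000

step 0: Δleader=(-12.000, -4.000, 13.000°), engaged; cmd=(-37.000, -7.500, 6.000°) → follower=(-35.000, 15.500, 46.000°)
step 1: Δleader=(-8.000, 25.000, -43.000°), engaged; cmd=(-25.000, 50.500, -22.000°) → follower=(-60.000, 66.000, 24.000°)
step 2: Δleader=(18.000, 0.000, -32.000°), engaged; cmd=(53.000, 0.500, -16.500°) → follower=(-7.000, 66.500, 7.500°)
step 3: Δleader=(2.000, -6.000, 8.000°), disengaged; cmd=(0,0,0) → follower holds at (-7.000, 66.500, 7.500°)
step 4: Δleader=(22.000, -14.000, 17.000°), disengaged; cmd=(0,0,0) → follower holds at (-7.000, 66.500, 7.500°)
step 5: Δleader=(10.000, 3.000, -19.000°), disengaged; cmd=(0,0,0) → follower holds at (-7.000, 66.500, 7.500°)
step 6: Δleader=(-7.000, -24.000, -30.000°), engaged; cmd=(-22.000, -47.500, -15.500°) → follower=(-29.000, 19.000, -8.000°)
step 7: Δleader=(17.000, 17.000, 41.000°), engaged; cmd=(50.000, 34.500, 20.000°) → follower=(21.000, 53.500, 12.000°)
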